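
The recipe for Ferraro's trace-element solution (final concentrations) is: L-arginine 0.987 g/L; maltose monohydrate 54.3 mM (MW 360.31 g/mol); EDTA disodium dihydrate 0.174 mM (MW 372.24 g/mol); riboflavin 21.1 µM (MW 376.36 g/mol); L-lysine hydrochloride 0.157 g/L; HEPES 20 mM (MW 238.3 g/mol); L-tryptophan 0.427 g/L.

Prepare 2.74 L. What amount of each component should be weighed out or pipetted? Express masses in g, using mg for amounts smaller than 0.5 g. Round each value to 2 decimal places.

Scale factor relative to 1 L: 2.74.
L-arginine: 0.987 g/L × 2.74 L = 2.70 g
maltose monohydrate: 54.3 mmol/L × 360.31 g/mol × 2.74 L ÷ 1000 = 53.61 g
EDTA disodium dihydrate: 0.174 mmol/L × 372.24 mg/mmol × 2.74 L = 177.47 mg
riboflavin: 21.1 µmol/L × 376.36 g/mol × 2.74 L ÷ 1000 = 21.76 mg
L-lysine hydrochloride: 0.157 g/L × 2.74 L = 0.43018 g = 430.18 mg
HEPES: 20 mmol/L × 238.3 g/mol × 2.74 L ÷ 1000 = 13.06 g
L-tryptophan: 0.427 g/L × 2.74 L = 1.17 g

L-arginine 2.70 g; maltose monohydrate 53.61 g; EDTA disodium dihydrate 177.47 mg; riboflavin 21.76 mg; L-lysine hydrochloride 430.18 mg; HEPES 13.06 g; L-tryptophan 1.17 g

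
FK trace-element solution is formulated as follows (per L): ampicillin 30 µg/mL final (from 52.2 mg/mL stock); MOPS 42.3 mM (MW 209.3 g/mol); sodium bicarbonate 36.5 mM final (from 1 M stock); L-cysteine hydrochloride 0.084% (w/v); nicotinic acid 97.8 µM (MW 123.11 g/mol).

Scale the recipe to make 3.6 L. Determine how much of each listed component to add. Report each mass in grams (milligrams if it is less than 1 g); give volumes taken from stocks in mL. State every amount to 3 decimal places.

ampicillin 2.069 mL; MOPS 31.872 g; sodium bicarbonate 131.400 mL; L-cysteine hydrochloride 3.024 g; nicotinic acid 43.345 mg

Working volume: 3.6 L.
ampicillin: V = C2·V2/C1 = 30 µg/mL × 3600 mL ÷ 52200 µg/mL = 2.069 mL
MOPS: 42.3 mmol/L × 209.3 g/mol × 3.6 L ÷ 1000 = 31.872 g
sodium bicarbonate: V = C2·V2/C1 = 36.5 mM × 3600 mL ÷ 1000 mM = 131.400 mL
L-cysteine hydrochloride: 0.084% w/v = 0.84 g/L → 0.84 × 3.6 L = 3.024 g
nicotinic acid: 97.8 µmol/L × 123.11 g/mol × 3.6 L ÷ 1000 = 43.345 mg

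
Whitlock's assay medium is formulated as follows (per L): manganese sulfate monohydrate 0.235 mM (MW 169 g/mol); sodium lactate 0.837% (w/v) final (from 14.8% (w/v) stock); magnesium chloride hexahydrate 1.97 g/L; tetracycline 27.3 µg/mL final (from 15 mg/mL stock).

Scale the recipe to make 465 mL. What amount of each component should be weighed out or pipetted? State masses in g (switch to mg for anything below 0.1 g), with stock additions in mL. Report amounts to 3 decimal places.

manganese sulfate monohydrate 18.467 mg; sodium lactate 26.298 mL; magnesium chloride hexahydrate 0.916 g; tetracycline 0.846 mL

Scale factor relative to 1 L: 0.465.
manganese sulfate monohydrate: 0.235 mmol/L × 169 mg/mmol × 0.465 L = 18.467 mg
sodium lactate: C1V1 = C2V2 → 0.837% ÷ 14.8% × 465 mL = 26.298 mL
magnesium chloride hexahydrate: 1.97 g/L × 0.465 L = 0.916 g
tetracycline: V = C2·V2/C1 = 27.3 µg/mL × 465 mL ÷ 15000 µg/mL = 0.846 mL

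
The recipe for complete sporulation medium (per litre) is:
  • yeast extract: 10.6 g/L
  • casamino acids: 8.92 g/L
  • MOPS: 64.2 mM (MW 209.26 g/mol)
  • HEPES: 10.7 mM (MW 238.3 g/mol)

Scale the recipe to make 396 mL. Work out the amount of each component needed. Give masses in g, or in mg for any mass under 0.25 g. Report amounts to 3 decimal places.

yeast extract 4.198 g; casamino acids 3.532 g; MOPS 5.320 g; HEPES 1.010 g

Target volume = 396 mL = 0.396 L.
yeast extract: 10.6 g/L × 0.396 L = 4.198 g
casamino acids: 8.92 g/L × 0.396 L = 3.532 g
MOPS: 64.2 mmol/L × 209.26 g/mol × 0.396 L ÷ 1000 = 5.320 g
HEPES: 10.7 mmol/L × 238.3 g/mol × 0.396 L ÷ 1000 = 1.010 g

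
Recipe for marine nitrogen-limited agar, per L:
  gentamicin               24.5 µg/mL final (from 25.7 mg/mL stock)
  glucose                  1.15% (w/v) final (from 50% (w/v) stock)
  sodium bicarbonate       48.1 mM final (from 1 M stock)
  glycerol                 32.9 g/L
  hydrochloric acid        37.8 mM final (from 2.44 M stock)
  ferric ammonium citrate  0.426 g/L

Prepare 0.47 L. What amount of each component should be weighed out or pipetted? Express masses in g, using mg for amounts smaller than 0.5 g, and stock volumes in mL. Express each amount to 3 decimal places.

Working volume: 0.47 L.
gentamicin: C1V1 = C2V2 → 24.5 µg/mL × 470 mL ÷ 25700 µg/mL = 0.448 mL
glucose: C1V1 = C2V2 → 1.15% ÷ 50% × 470 mL = 10.810 mL
sodium bicarbonate: dilute stock: 48.1 mM × 470 mL ÷ 1000 mM = 22.607 mL
glycerol: 32.9 g/L × 0.47 L = 15.463 g
hydrochloric acid: V = C2·V2/C1 = 37.8 mM × 470 mL ÷ 2440 mM = 7.281 mL
ferric ammonium citrate: 0.426 g/L × 0.47 L = 0.20022 g = 200.220 mg

gentamicin 0.448 mL; glucose 10.810 mL; sodium bicarbonate 22.607 mL; glycerol 15.463 g; hydrochloric acid 7.281 mL; ferric ammonium citrate 200.220 mg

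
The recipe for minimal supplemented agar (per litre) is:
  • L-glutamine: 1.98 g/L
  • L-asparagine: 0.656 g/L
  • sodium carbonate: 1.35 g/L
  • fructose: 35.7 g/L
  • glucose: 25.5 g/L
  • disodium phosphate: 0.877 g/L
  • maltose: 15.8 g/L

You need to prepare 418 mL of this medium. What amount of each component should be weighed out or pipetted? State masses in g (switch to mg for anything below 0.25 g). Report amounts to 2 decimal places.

L-glutamine 0.83 g; L-asparagine 0.27 g; sodium carbonate 0.56 g; fructose 14.92 g; glucose 10.66 g; disodium phosphate 0.37 g; maltose 6.60 g

Scale factor relative to 1 L: 0.418.
L-glutamine: 1.98 g/L × 0.418 L = 0.83 g
L-asparagine: 0.656 g/L × 0.418 L = 0.27 g
sodium carbonate: 1.35 g/L × 0.418 L = 0.56 g
fructose: 35.7 g/L × 0.418 L = 14.92 g
glucose: 25.5 g/L × 0.418 L = 10.66 g
disodium phosphate: 0.877 g/L × 0.418 L = 0.37 g
maltose: 15.8 g/L × 0.418 L = 6.60 g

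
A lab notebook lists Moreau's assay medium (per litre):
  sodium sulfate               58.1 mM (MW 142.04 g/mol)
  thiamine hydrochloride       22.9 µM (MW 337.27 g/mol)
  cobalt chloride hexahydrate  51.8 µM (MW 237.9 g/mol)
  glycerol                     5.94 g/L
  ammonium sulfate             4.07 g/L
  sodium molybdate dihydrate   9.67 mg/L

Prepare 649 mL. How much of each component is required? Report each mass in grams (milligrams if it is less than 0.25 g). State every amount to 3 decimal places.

Scale factor relative to 1 L: 0.649.
sodium sulfate: 58.1 mmol/L × 142.04 g/mol × 0.649 L ÷ 1000 = 5.356 g
thiamine hydrochloride: 22.9 µmol/L × 337.27 g/mol × 0.649 L ÷ 1000 = 5.013 mg
cobalt chloride hexahydrate: 51.8 µmol/L × 237.9 g/mol × 0.649 L ÷ 1000 = 7.998 mg
glycerol: 5.94 g/L × 0.649 L = 3.855 g
ammonium sulfate: 4.07 g/L × 0.649 L = 2.641 g
sodium molybdate dihydrate: 9.67 mg/L × 0.649 L = 6.276 mg

sodium sulfate 5.356 g; thiamine hydrochloride 5.013 mg; cobalt chloride hexahydrate 7.998 mg; glycerol 3.855 g; ammonium sulfate 2.641 g; sodium molybdate dihydrate 6.276 mg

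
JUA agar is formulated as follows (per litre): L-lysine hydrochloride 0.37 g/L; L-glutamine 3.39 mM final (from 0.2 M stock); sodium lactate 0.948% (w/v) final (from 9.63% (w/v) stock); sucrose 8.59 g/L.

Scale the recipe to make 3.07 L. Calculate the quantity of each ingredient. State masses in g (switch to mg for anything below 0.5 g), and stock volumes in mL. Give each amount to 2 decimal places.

L-lysine hydrochloride 1.14 g; L-glutamine 52.04 mL; sodium lactate 302.22 mL; sucrose 26.37 g

Working volume: 3.07 L.
L-lysine hydrochloride: 0.37 g/L × 3.07 L = 1.14 g
L-glutamine: V = C2·V2/C1 = 3.39 mM × 3070 mL ÷ 200 mM = 52.04 mL
sodium lactate: C1V1 = C2V2 → 0.948% ÷ 9.63% × 3070 mL = 302.22 mL
sucrose: 8.59 g/L × 3.07 L = 26.37 g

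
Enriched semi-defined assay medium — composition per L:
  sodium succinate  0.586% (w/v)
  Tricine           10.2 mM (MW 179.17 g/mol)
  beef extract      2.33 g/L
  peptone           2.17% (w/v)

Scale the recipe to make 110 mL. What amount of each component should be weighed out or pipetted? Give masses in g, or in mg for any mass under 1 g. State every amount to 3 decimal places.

Working volume: 110 mL = 0.11 L.
sodium succinate: 0.586% w/v = 5.86 g/L → 5.86 × 0.11 L = 0.6446 g = 644.600 mg
Tricine: 10.2 mmol/L × 179.17 mg/mmol × 0.11 L = 201.029 mg
beef extract: 2.33 g/L × 0.11 L = 0.2563 g = 256.300 mg
peptone: 2.17% w/v = 21.7 g/L → 21.7 × 0.11 L = 2.387 g

sodium succinate 644.600 mg; Tricine 201.029 mg; beef extract 256.300 mg; peptone 2.387 g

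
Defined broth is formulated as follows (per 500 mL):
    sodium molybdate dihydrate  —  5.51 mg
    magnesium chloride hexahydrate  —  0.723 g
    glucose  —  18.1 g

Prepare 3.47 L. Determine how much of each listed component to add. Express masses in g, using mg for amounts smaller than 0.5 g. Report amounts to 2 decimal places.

sodium molybdate dihydrate 38.24 mg; magnesium chloride hexahydrate 5.02 g; glucose 125.61 g

Ratio of target to recipe volume: 3470 / 500 = 6.94.
sodium molybdate dihydrate: 5.51 mg × (3470 mL / 500 mL) = 38.24 mg
magnesium chloride hexahydrate: 0.723 g × (3470 mL / 500 mL) = 5.02 g
glucose: 18.1 g × (3470 mL / 500 mL) = 125.61 g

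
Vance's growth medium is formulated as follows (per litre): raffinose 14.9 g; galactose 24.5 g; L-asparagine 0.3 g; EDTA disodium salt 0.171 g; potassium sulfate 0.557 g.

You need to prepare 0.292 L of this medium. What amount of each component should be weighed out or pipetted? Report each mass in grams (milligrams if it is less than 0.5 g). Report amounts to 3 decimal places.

raffinose 4.351 g; galactose 7.154 g; L-asparagine 87.600 mg; EDTA disodium salt 49.932 mg; potassium sulfate 162.644 mg

Ratio of target to recipe volume: 292 / 1000 = 0.292.
raffinose: 14.9 g × (292 mL / 1000 mL) = 4.351 g
galactose: 24.5 g × (292 mL / 1000 mL) = 7.154 g
L-asparagine: 0.3 g × (292 mL / 1000 mL) = 0.0876 g = 87.600 mg
EDTA disodium salt: 0.171 g × (292 mL / 1000 mL) = 0.049932 g = 49.932 mg
potassium sulfate: 0.557 g × (292 mL / 1000 mL) = 0.162644 g = 162.644 mg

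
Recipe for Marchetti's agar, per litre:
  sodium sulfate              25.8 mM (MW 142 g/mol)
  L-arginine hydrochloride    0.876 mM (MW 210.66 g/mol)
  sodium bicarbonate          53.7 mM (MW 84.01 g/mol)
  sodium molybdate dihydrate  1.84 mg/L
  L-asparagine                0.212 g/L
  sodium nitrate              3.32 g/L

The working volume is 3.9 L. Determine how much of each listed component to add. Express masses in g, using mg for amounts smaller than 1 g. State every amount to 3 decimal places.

Scale factor relative to 1 L: 3.9.
sodium sulfate: 25.8 mmol/L × 142 g/mol × 3.9 L ÷ 1000 = 14.288 g
L-arginine hydrochloride: 0.876 mmol/L × 210.66 mg/mmol × 3.9 L = 719.699 mg
sodium bicarbonate: 53.7 mmol/L × 84.01 g/mol × 3.9 L ÷ 1000 = 17.594 g
sodium molybdate dihydrate: 1.84 mg/L × 3.9 L = 7.176 mg
L-asparagine: 0.212 g/L × 3.9 L = 0.8268 g = 826.800 mg
sodium nitrate: 3.32 g/L × 3.9 L = 12.948 g

sodium sulfate 14.288 g; L-arginine hydrochloride 719.699 mg; sodium bicarbonate 17.594 g; sodium molybdate dihydrate 7.176 mg; L-asparagine 826.800 mg; sodium nitrate 12.948 g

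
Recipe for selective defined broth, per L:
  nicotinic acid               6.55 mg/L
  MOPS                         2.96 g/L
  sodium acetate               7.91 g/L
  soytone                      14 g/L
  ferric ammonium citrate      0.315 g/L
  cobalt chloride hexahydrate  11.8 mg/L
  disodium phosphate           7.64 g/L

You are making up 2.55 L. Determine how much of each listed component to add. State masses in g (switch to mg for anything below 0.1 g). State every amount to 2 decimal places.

nicotinic acid 16.70 mg; MOPS 7.55 g; sodium acetate 20.17 g; soytone 35.70 g; ferric ammonium citrate 0.80 g; cobalt chloride hexahydrate 30.09 mg; disodium phosphate 19.48 g

Scale factor relative to 1 L: 2.55.
nicotinic acid: 6.55 mg/L × 2.55 L = 16.70 mg
MOPS: 2.96 g/L × 2.55 L = 7.55 g
sodium acetate: 7.91 g/L × 2.55 L = 20.17 g
soytone: 14 g/L × 2.55 L = 35.70 g
ferric ammonium citrate: 0.315 g/L × 2.55 L = 0.80 g
cobalt chloride hexahydrate: 11.8 mg/L × 2.55 L = 30.09 mg
disodium phosphate: 7.64 g/L × 2.55 L = 19.48 g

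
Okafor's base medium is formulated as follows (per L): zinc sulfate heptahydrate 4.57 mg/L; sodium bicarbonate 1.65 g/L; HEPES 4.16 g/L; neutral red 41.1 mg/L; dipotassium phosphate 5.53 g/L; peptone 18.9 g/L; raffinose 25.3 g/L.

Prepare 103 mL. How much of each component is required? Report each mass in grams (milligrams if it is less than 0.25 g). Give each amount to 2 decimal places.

zinc sulfate heptahydrate 0.47 mg; sodium bicarbonate 169.95 mg; HEPES 0.43 g; neutral red 4.23 mg; dipotassium phosphate 0.57 g; peptone 1.95 g; raffinose 2.61 g

Scale factor relative to 1 L: 0.103.
zinc sulfate heptahydrate: 4.57 mg/L × 0.103 L = 0.47 mg
sodium bicarbonate: 1.65 g/L × 0.103 L = 0.16995 g = 169.95 mg
HEPES: 4.16 g/L × 0.103 L = 0.43 g
neutral red: 41.1 mg/L × 0.103 L = 4.23 mg
dipotassium phosphate: 5.53 g/L × 0.103 L = 0.57 g
peptone: 18.9 g/L × 0.103 L = 1.95 g
raffinose: 25.3 g/L × 0.103 L = 2.61 g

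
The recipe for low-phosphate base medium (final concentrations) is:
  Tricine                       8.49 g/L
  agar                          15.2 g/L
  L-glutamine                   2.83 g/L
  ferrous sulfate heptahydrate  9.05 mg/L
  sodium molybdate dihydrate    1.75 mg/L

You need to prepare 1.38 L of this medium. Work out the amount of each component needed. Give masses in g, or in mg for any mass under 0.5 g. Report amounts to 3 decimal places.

Working volume: 1.38 L.
Tricine: 8.49 g/L × 1.38 L = 11.716 g
agar: 15.2 g/L × 1.38 L = 20.976 g
L-glutamine: 2.83 g/L × 1.38 L = 3.905 g
ferrous sulfate heptahydrate: 9.05 mg/L × 1.38 L = 12.489 mg
sodium molybdate dihydrate: 1.75 mg/L × 1.38 L = 2.415 mg

Tricine 11.716 g; agar 20.976 g; L-glutamine 3.905 g; ferrous sulfate heptahydrate 12.489 mg; sodium molybdate dihydrate 2.415 mg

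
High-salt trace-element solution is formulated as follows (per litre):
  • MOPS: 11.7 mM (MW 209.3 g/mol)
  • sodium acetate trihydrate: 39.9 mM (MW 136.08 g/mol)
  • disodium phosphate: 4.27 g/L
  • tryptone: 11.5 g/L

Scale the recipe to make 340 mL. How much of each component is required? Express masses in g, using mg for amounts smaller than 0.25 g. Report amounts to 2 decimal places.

MOPS 0.83 g; sodium acetate trihydrate 1.85 g; disodium phosphate 1.45 g; tryptone 3.91 g

Working volume: 340 mL = 0.34 L.
MOPS: 11.7 mmol/L × 209.3 g/mol × 0.34 L ÷ 1000 = 0.83 g
sodium acetate trihydrate: 39.9 mmol/L × 136.08 g/mol × 0.34 L ÷ 1000 = 1.85 g
disodium phosphate: 4.27 g/L × 0.34 L = 1.45 g
tryptone: 11.5 g/L × 0.34 L = 3.91 g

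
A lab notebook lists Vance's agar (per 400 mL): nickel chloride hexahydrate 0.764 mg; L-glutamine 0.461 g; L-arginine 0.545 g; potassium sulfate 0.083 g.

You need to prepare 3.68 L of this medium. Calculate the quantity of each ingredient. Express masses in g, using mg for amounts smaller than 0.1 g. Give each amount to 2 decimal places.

Scale factor = 3680 mL / 400 mL = 9.2.
nickel chloride hexahydrate: 0.764 mg × (3680 mL / 400 mL) = 7.03 mg
L-glutamine: 0.461 g × (3680 mL / 400 mL) = 4.24 g
L-arginine: 0.545 g × (3680 mL / 400 mL) = 5.01 g
potassium sulfate: 0.083 g × (3680 mL / 400 mL) = 0.76 g

nickel chloride hexahydrate 7.03 mg; L-glutamine 4.24 g; L-arginine 5.01 g; potassium sulfate 0.76 g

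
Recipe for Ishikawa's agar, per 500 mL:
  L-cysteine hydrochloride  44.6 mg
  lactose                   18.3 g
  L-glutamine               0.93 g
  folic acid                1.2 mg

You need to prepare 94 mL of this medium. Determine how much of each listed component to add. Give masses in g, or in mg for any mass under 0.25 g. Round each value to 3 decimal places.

Scale factor = 94 mL / 500 mL = 0.188.
L-cysteine hydrochloride: 44.6 mg × (94 mL / 500 mL) = 8.385 mg
lactose: 18.3 g × (94 mL / 500 mL) = 3.440 g
L-glutamine: 0.93 g × (94 mL / 500 mL) = 0.17484 g = 174.840 mg
folic acid: 1.2 mg × (94 mL / 500 mL) = 0.226 mg

L-cysteine hydrochloride 8.385 mg; lactose 3.440 g; L-glutamine 174.840 mg; folic acid 0.226 mg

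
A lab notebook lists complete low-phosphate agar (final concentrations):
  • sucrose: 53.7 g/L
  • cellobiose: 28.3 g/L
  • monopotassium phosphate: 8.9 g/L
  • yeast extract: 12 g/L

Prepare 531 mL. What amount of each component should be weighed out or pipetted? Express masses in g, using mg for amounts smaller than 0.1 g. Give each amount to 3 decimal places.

sucrose 28.515 g; cellobiose 15.027 g; monopotassium phosphate 4.726 g; yeast extract 6.372 g

Scale factor relative to 1 L: 0.531.
sucrose: 53.7 g/L × 0.531 L = 28.515 g
cellobiose: 28.3 g/L × 0.531 L = 15.027 g
monopotassium phosphate: 8.9 g/L × 0.531 L = 4.726 g
yeast extract: 12 g/L × 0.531 L = 6.372 g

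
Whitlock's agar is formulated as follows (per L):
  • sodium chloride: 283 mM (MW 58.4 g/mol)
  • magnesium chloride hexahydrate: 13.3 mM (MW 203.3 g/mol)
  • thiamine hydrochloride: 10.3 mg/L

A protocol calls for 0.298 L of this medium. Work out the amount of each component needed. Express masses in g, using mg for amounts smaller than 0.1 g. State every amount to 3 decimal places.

Scale factor relative to 1 L: 0.298.
sodium chloride: 283 mmol/L × 58.4 g/mol × 0.298 L ÷ 1000 = 4.925 g
magnesium chloride hexahydrate: 13.3 mmol/L × 203.3 g/mol × 0.298 L ÷ 1000 = 0.806 g
thiamine hydrochloride: 10.3 mg/L × 0.298 L = 3.069 mg

sodium chloride 4.925 g; magnesium chloride hexahydrate 0.806 g; thiamine hydrochloride 3.069 mg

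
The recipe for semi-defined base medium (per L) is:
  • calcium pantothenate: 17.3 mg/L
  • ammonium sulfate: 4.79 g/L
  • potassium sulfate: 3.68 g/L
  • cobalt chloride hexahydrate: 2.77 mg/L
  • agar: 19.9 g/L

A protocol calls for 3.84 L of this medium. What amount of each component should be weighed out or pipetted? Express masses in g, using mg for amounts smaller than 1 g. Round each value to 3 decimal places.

calcium pantothenate 66.432 mg; ammonium sulfate 18.394 g; potassium sulfate 14.131 g; cobalt chloride hexahydrate 10.637 mg; agar 76.416 g

Scale factor relative to 1 L: 3.84.
calcium pantothenate: 17.3 mg/L × 3.84 L = 66.432 mg
ammonium sulfate: 4.79 g/L × 3.84 L = 18.394 g
potassium sulfate: 3.68 g/L × 3.84 L = 14.131 g
cobalt chloride hexahydrate: 2.77 mg/L × 3.84 L = 10.637 mg
agar: 19.9 g/L × 3.84 L = 76.416 g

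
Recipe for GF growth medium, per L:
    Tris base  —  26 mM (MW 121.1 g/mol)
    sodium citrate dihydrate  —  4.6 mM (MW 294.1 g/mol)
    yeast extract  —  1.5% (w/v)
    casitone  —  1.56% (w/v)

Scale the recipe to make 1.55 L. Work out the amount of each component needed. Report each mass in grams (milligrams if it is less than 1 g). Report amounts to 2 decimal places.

Tris base 4.88 g; sodium citrate dihydrate 2.10 g; yeast extract 23.25 g; casitone 24.18 g

Working volume: 1.55 L.
Tris base: 26 mmol/L × 121.1 g/mol × 1.55 L ÷ 1000 = 4.88 g
sodium citrate dihydrate: 4.6 mmol/L × 294.1 g/mol × 1.55 L ÷ 1000 = 2.10 g
yeast extract: 1.5% w/v = 15 g/L → 15 × 1.55 L = 23.25 g
casitone: 1.56 g per 100 mL × 1550 mL ÷ 100 = 24.18 g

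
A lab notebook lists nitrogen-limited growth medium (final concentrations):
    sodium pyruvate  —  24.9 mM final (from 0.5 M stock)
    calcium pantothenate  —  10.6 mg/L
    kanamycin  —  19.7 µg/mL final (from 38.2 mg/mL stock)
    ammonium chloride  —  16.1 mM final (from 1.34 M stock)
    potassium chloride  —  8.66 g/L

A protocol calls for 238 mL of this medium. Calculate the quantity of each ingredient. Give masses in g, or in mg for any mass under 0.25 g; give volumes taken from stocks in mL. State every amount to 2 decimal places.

sodium pyruvate 11.85 mL; calcium pantothenate 2.52 mg; kanamycin 0.12 mL; ammonium chloride 2.86 mL; potassium chloride 2.06 g

Scale factor relative to 1 L: 0.238.
sodium pyruvate: dilute stock: 24.9 mM × 238 mL ÷ 500 mM = 11.85 mL
calcium pantothenate: 10.6 mg/L × 0.238 L = 2.52 mg
kanamycin: C1V1 = C2V2 → 19.7 µg/mL × 238 mL ÷ 38200 µg/mL = 0.12 mL
ammonium chloride: V = C2·V2/C1 = 16.1 mM × 238 mL ÷ 1340 mM = 2.86 mL
potassium chloride: 8.66 g/L × 0.238 L = 2.06 g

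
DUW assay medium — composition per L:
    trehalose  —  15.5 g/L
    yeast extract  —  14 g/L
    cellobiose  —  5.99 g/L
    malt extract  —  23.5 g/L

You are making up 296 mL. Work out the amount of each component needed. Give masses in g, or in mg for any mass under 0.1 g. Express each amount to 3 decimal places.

trehalose 4.588 g; yeast extract 4.144 g; cellobiose 1.773 g; malt extract 6.956 g

Target volume = 296 mL = 0.296 L.
trehalose: 15.5 g/L × 0.296 L = 4.588 g
yeast extract: 14 g/L × 0.296 L = 4.144 g
cellobiose: 5.99 g/L × 0.296 L = 1.773 g
malt extract: 23.5 g/L × 0.296 L = 6.956 g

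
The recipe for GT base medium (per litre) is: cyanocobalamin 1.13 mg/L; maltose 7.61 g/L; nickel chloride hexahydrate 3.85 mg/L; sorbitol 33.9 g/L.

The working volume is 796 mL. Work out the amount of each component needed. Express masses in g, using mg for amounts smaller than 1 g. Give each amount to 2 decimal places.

cyanocobalamin 0.90 mg; maltose 6.06 g; nickel chloride hexahydrate 3.06 mg; sorbitol 26.98 g

Target volume = 796 mL = 0.796 L.
cyanocobalamin: 1.13 mg/L × 0.796 L = 0.90 mg
maltose: 7.61 g/L × 0.796 L = 6.06 g
nickel chloride hexahydrate: 3.85 mg/L × 0.796 L = 3.06 mg
sorbitol: 33.9 g/L × 0.796 L = 26.98 g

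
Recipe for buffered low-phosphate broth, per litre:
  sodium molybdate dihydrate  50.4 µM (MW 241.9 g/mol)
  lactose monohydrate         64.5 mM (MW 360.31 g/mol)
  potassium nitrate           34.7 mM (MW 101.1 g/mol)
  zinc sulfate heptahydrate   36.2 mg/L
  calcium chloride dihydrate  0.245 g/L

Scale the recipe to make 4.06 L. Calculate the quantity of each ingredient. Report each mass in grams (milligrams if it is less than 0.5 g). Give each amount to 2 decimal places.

sodium molybdate dihydrate 49.50 mg; lactose monohydrate 94.35 g; potassium nitrate 14.24 g; zinc sulfate heptahydrate 146.97 mg; calcium chloride dihydrate 0.99 g

Scale factor relative to 1 L: 4.06.
sodium molybdate dihydrate: 50.4 µmol/L × 241.9 g/mol × 4.06 L ÷ 1000 = 49.50 mg
lactose monohydrate: 64.5 mmol/L × 360.31 g/mol × 4.06 L ÷ 1000 = 94.35 g
potassium nitrate: 34.7 mmol/L × 101.1 g/mol × 4.06 L ÷ 1000 = 14.24 g
zinc sulfate heptahydrate: 36.2 mg/L × 4.06 L = 146.97 mg
calcium chloride dihydrate: 0.245 g/L × 4.06 L = 0.99 g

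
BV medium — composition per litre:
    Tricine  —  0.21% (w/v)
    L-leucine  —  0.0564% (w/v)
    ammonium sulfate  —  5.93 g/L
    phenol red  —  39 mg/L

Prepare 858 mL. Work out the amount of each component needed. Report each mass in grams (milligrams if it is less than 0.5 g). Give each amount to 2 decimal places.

Scale factor relative to 1 L: 0.858.
Tricine: 0.21 g per 100 mL × 858 mL ÷ 100 = 1.80 g
L-leucine: 0.0564 g per 100 mL × 858 mL ÷ 100 = 0.483912 g = 483.91 mg
ammonium sulfate: 5.93 g/L × 0.858 L = 5.09 g
phenol red: 39 mg/L × 0.858 L = 33.46 mg

Tricine 1.80 g; L-leucine 483.91 mg; ammonium sulfate 5.09 g; phenol red 33.46 mg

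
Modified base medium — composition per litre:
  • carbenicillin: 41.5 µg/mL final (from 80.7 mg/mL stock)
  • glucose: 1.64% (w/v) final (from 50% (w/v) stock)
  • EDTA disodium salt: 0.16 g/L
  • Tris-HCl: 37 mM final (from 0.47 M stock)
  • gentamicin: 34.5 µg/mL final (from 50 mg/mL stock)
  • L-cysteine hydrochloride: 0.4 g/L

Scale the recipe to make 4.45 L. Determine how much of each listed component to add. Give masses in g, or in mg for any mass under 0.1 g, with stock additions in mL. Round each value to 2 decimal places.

carbenicillin 2.29 mL; glucose 145.96 mL; EDTA disodium salt 0.71 g; Tris-HCl 350.32 mL; gentamicin 3.07 mL; L-cysteine hydrochloride 1.78 g

Working volume: 4.45 L.
carbenicillin: C1V1 = C2V2 → 41.5 µg/mL × 4450 mL ÷ 80700 µg/mL = 2.29 mL
glucose: C1V1 = C2V2 → 1.64% ÷ 50% × 4450 mL = 145.96 mL
EDTA disodium salt: 0.16 g/L × 4.45 L = 0.71 g
Tris-HCl: dilute stock: 37 mM × 4450 mL ÷ 470 mM = 350.32 mL
gentamicin: dilute stock: 34.5 µg/mL × 4450 mL ÷ 50000 µg/mL = 3.07 mL
L-cysteine hydrochloride: 0.4 g/L × 4.45 L = 1.78 g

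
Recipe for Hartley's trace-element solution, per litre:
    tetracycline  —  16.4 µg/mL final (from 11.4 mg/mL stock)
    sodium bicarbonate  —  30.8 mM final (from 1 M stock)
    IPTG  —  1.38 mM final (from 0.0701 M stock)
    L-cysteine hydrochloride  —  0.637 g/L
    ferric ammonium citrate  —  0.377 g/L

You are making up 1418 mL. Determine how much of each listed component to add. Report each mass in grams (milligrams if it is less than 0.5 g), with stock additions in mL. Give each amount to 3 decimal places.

tetracycline 2.040 mL; sodium bicarbonate 43.674 mL; IPTG 27.915 mL; L-cysteine hydrochloride 0.903 g; ferric ammonium citrate 0.535 g

Scale factor relative to 1 L: 1.418.
tetracycline: C1V1 = C2V2 → 16.4 µg/mL × 1418 mL ÷ 11400 µg/mL = 2.040 mL
sodium bicarbonate: C1V1 = C2V2 → 30.8 mM × 1418 mL ÷ 1000 mM = 43.674 mL
IPTG: V = C2·V2/C1 = 1.38 mM × 1418 mL ÷ 70.1 mM = 27.915 mL
L-cysteine hydrochloride: 0.637 g/L × 1.418 L = 0.903 g
ferric ammonium citrate: 0.377 g/L × 1.418 L = 0.535 g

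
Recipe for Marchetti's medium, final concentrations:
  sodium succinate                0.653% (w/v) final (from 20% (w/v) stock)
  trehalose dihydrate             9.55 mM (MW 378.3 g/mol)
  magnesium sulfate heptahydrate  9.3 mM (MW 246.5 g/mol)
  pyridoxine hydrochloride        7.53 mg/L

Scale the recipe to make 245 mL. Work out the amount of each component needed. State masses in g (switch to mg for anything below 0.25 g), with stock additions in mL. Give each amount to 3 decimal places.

sodium succinate 7.999 mL; trehalose dihydrate 0.885 g; magnesium sulfate heptahydrate 0.562 g; pyridoxine hydrochloride 1.845 mg

Working volume: 245 mL = 0.245 L.
sodium succinate: C1V1 = C2V2 → 0.653% ÷ 20% × 245 mL = 7.999 mL
trehalose dihydrate: 9.55 mmol/L × 378.3 g/mol × 0.245 L ÷ 1000 = 0.885 g
magnesium sulfate heptahydrate: 9.3 mmol/L × 246.5 g/mol × 0.245 L ÷ 1000 = 0.562 g
pyridoxine hydrochloride: 7.53 mg/L × 0.245 L = 1.845 mg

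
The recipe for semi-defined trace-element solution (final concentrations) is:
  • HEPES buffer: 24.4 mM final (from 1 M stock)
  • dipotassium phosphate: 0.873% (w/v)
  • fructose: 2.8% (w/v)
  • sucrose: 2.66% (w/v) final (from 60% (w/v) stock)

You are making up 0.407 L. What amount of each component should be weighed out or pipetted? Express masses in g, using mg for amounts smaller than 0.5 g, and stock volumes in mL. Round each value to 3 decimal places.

HEPES buffer 9.931 mL; dipotassium phosphate 3.553 g; fructose 11.396 g; sucrose 18.044 mL

Scale factor relative to 1 L: 0.407.
HEPES buffer: dilute stock: 24.4 mM × 407 mL ÷ 1000 mM = 9.931 mL
dipotassium phosphate: 0.873% w/v = 8.73 g/L → 8.73 × 0.407 L = 3.553 g
fructose: 2.8% w/v = 28 g/L → 28 × 0.407 L = 11.396 g
sucrose: dilute stock: 2.66% ÷ 60% × 407 mL = 18.044 mL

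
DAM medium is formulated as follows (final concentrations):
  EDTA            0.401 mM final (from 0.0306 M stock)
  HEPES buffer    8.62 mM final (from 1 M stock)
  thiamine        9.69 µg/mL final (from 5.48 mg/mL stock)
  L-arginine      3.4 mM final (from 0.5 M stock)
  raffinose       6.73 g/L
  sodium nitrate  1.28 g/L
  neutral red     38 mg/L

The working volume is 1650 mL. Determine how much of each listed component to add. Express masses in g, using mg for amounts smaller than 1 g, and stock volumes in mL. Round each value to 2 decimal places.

Scale factor relative to 1 L: 1.65.
EDTA: dilute stock: 0.401 mM × 1650 mL ÷ 30.6 mM = 21.62 mL
HEPES buffer: dilute stock: 8.62 mM × 1650 mL ÷ 1000 mM = 14.22 mL
thiamine: dilute stock: 9.69 µg/mL × 1650 mL ÷ 5480 µg/mL = 2.92 mL
L-arginine: V = C2·V2/C1 = 3.4 mM × 1650 mL ÷ 500 mM = 11.22 mL
raffinose: 6.73 g/L × 1.65 L = 11.10 g
sodium nitrate: 1.28 g/L × 1.65 L = 2.11 g
neutral red: 38 mg/L × 1.65 L = 62.70 mg

EDTA 21.62 mL; HEPES buffer 14.22 mL; thiamine 2.92 mL; L-arginine 11.22 mL; raffinose 11.10 g; sodium nitrate 2.11 g; neutral red 62.70 mg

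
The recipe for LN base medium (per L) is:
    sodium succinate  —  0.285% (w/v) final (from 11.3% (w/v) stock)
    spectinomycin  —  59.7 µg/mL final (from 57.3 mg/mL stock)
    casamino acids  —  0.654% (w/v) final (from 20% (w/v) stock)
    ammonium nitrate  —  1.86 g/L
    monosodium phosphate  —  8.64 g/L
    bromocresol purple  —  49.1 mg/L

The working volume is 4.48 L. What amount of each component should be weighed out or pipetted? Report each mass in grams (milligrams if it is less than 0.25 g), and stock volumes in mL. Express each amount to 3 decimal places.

Scale factor relative to 1 L: 4.48.
sodium succinate: C1V1 = C2V2 → 0.285% ÷ 11.3% × 4480 mL = 112.991 mL
spectinomycin: dilute stock: 59.7 µg/mL × 4480 mL ÷ 57300 µg/mL = 4.668 mL
casamino acids: C1V1 = C2V2 → 0.654% ÷ 20% × 4480 mL = 146.496 mL
ammonium nitrate: 1.86 g/L × 4.48 L = 8.333 g
monosodium phosphate: 8.64 g/L × 4.48 L = 38.707 g
bromocresol purple: 49.1 mg/L × 4.48 L = 219.968 mg

sodium succinate 112.991 mL; spectinomycin 4.668 mL; casamino acids 146.496 mL; ammonium nitrate 8.333 g; monosodium phosphate 38.707 g; bromocresol purple 219.968 mg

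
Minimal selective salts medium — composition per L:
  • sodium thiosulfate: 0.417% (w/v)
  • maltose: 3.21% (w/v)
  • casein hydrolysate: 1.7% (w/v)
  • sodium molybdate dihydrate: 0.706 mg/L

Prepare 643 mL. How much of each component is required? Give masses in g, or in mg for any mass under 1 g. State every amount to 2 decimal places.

sodium thiosulfate 2.68 g; maltose 20.64 g; casein hydrolysate 10.93 g; sodium molybdate dihydrate 0.45 mg

Working volume: 643 mL = 0.643 L.
sodium thiosulfate: 0.417 g per 100 mL × 643 mL ÷ 100 = 2.68 g
maltose: 3.21% w/v = 32.1 g/L → 32.1 × 0.643 L = 20.64 g
casein hydrolysate: 1.7% w/v = 17 g/L → 17 × 0.643 L = 10.93 g
sodium molybdate dihydrate: 0.706 mg/L × 0.643 L = 0.45 mg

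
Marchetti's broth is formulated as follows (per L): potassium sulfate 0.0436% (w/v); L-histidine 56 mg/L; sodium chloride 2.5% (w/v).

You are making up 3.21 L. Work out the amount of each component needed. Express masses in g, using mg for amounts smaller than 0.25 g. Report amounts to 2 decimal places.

Scale factor relative to 1 L: 3.21.
potassium sulfate: 0.0436 g per 100 mL × 3210 mL ÷ 100 = 1.40 g
L-histidine: 56 mg/L × 3.21 L = 179.76 mg
sodium chloride: 2.5% w/v = 25 g/L → 25 × 3.21 L = 80.25 g

potassium sulfate 1.40 g; L-histidine 179.76 mg; sodium chloride 80.25 g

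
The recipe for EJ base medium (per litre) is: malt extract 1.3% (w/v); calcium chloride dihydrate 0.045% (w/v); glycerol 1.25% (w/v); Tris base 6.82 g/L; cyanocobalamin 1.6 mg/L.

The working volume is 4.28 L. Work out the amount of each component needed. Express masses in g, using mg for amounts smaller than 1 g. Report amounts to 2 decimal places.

Scale factor relative to 1 L: 4.28.
malt extract: 1.3% w/v = 13 g/L → 13 × 4.28 L = 55.64 g
calcium chloride dihydrate: 0.045 g per 100 mL × 4280 mL ÷ 100 = 1.93 g
glycerol: 1.25% w/v = 12.5 g/L → 12.5 × 4.28 L = 53.50 g
Tris base: 6.82 g/L × 4.28 L = 29.19 g
cyanocobalamin: 1.6 mg/L × 4.28 L = 6.85 mg

malt extract 55.64 g; calcium chloride dihydrate 1.93 g; glycerol 53.50 g; Tris base 29.19 g; cyanocobalamin 6.85 mg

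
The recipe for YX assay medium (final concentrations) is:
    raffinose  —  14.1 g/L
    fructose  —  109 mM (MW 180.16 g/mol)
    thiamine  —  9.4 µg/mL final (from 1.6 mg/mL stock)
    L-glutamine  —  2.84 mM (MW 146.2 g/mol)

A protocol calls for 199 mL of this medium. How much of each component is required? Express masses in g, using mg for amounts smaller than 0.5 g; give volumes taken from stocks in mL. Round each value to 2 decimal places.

Scale factor relative to 1 L: 0.199.
raffinose: 14.1 g/L × 0.199 L = 2.81 g
fructose: 109 mmol/L × 180.16 g/mol × 0.199 L ÷ 1000 = 3.91 g
thiamine: dilute stock: 9.4 µg/mL × 199 mL ÷ 1600 µg/mL = 1.17 mL
L-glutamine: 2.84 mmol/L × 146.2 mg/mmol × 0.199 L = 82.63 mg

raffinose 2.81 g; fructose 3.91 g; thiamine 1.17 mL; L-glutamine 82.63 mg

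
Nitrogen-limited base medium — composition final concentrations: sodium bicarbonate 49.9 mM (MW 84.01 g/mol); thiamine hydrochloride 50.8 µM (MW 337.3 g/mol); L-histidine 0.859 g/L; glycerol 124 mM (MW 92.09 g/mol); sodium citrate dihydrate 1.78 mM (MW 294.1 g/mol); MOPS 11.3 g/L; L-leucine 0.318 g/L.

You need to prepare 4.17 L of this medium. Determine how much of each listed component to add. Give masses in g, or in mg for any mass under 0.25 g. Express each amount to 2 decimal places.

Scale factor relative to 1 L: 4.17.
sodium bicarbonate: 49.9 mmol/L × 84.01 g/mol × 4.17 L ÷ 1000 = 17.48 g
thiamine hydrochloride: 50.8 µmol/L × 337.3 g/mol × 4.17 L ÷ 1000 = 71.45 mg
L-histidine: 0.859 g/L × 4.17 L = 3.58 g
glycerol: 124 mmol/L × 92.09 g/mol × 4.17 L ÷ 1000 = 47.62 g
sodium citrate dihydrate: 1.78 mmol/L × 294.1 g/mol × 4.17 L ÷ 1000 = 2.18 g
MOPS: 11.3 g/L × 4.17 L = 47.12 g
L-leucine: 0.318 g/L × 4.17 L = 1.33 g

sodium bicarbonate 17.48 g; thiamine hydrochloride 71.45 mg; L-histidine 3.58 g; glycerol 47.62 g; sodium citrate dihydrate 2.18 g; MOPS 47.12 g; L-leucine 1.33 g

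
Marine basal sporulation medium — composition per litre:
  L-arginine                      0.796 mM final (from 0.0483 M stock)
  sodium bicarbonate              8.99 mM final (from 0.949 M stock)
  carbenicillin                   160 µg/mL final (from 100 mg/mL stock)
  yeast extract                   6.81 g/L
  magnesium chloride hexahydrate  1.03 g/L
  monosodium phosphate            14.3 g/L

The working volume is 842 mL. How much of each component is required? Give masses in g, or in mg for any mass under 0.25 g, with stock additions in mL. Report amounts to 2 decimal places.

L-arginine 13.88 mL; sodium bicarbonate 7.98 mL; carbenicillin 1.35 mL; yeast extract 5.73 g; magnesium chloride hexahydrate 0.87 g; monosodium phosphate 12.04 g

Target volume = 842 mL = 0.842 L.
L-arginine: V = C2·V2/C1 = 0.796 mM × 842 mL ÷ 48.3 mM = 13.88 mL
sodium bicarbonate: dilute stock: 8.99 mM × 842 mL ÷ 949 mM = 7.98 mL
carbenicillin: dilute stock: 160 µg/mL × 842 mL ÷ 100000 µg/mL = 1.35 mL
yeast extract: 6.81 g/L × 0.842 L = 5.73 g
magnesium chloride hexahydrate: 1.03 g/L × 0.842 L = 0.87 g
monosodium phosphate: 14.3 g/L × 0.842 L = 12.04 g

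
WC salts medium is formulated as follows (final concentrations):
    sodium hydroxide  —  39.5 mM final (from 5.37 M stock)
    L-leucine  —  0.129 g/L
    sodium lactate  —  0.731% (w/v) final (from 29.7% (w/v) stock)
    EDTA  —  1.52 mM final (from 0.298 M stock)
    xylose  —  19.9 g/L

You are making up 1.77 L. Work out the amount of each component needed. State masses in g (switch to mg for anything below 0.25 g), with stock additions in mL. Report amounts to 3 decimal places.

Working volume: 1.77 L.
sodium hydroxide: C1V1 = C2V2 → 39.5 mM × 1770 mL ÷ 5370 mM = 13.020 mL
L-leucine: 0.129 g/L × 1.77 L = 0.22833 g = 228.330 mg
sodium lactate: V = C2·V2/C1 = 0.731% ÷ 29.7% × 1770 mL = 43.565 mL
EDTA: C1V1 = C2V2 → 1.52 mM × 1770 mL ÷ 298 mM = 9.028 mL
xylose: 19.9 g/L × 1.77 L = 35.223 g

sodium hydroxide 13.020 mL; L-leucine 228.330 mg; sodium lactate 43.565 mL; EDTA 9.028 mL; xylose 35.223 g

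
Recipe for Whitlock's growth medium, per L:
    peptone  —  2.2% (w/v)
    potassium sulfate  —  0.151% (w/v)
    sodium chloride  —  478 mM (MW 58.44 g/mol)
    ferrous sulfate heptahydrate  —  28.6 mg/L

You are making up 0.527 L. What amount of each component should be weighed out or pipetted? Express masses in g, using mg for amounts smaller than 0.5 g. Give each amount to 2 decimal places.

peptone 11.59 g; potassium sulfate 0.80 g; sodium chloride 14.72 g; ferrous sulfate heptahydrate 15.07 mg

Working volume: 0.527 L.
peptone: 2.2 g per 100 mL × 527 mL ÷ 100 = 11.59 g
potassium sulfate: 0.151 g per 100 mL × 527 mL ÷ 100 = 0.80 g
sodium chloride: 478 mmol/L × 58.44 g/mol × 0.527 L ÷ 1000 = 14.72 g
ferrous sulfate heptahydrate: 28.6 mg/L × 0.527 L = 15.07 mg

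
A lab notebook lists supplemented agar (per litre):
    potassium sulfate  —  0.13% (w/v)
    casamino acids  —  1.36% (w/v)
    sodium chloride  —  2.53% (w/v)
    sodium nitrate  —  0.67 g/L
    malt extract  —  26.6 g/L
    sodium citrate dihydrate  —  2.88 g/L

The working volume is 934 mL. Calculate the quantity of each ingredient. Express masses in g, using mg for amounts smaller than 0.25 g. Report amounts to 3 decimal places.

potassium sulfate 1.214 g; casamino acids 12.702 g; sodium chloride 23.630 g; sodium nitrate 0.626 g; malt extract 24.844 g; sodium citrate dihydrate 2.690 g

Target volume = 934 mL = 0.934 L.
potassium sulfate: 0.13% w/v = 1.3 g/L → 1.3 × 0.934 L = 1.214 g
casamino acids: 1.36% w/v = 13.6 g/L → 13.6 × 0.934 L = 12.702 g
sodium chloride: 2.53% w/v = 25.3 g/L → 25.3 × 0.934 L = 23.630 g
sodium nitrate: 0.67 g/L × 0.934 L = 0.626 g
malt extract: 26.6 g/L × 0.934 L = 24.844 g
sodium citrate dihydrate: 2.88 g/L × 0.934 L = 2.690 g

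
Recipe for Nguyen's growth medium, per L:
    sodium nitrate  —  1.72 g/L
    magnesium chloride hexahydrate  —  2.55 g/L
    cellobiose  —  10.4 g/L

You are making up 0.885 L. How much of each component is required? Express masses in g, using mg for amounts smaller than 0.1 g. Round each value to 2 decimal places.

sodium nitrate 1.52 g; magnesium chloride hexahydrate 2.26 g; cellobiose 9.20 g

Scale factor relative to 1 L: 0.885.
sodium nitrate: 1.72 g/L × 0.885 L = 1.52 g
magnesium chloride hexahydrate: 2.55 g/L × 0.885 L = 2.26 g
cellobiose: 10.4 g/L × 0.885 L = 9.20 g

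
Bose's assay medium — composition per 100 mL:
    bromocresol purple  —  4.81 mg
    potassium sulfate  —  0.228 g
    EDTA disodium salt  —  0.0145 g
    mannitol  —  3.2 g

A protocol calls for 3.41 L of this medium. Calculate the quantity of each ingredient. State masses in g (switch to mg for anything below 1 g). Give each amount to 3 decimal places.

bromocresol purple 164.021 mg; potassium sulfate 7.775 g; EDTA disodium salt 494.450 mg; mannitol 109.120 g

Ratio of target to recipe volume: 3410 / 100 = 34.1.
bromocresol purple: 4.81 mg × (3410 mL / 100 mL) = 164.021 mg
potassium sulfate: 0.228 g × (3410 mL / 100 mL) = 7.775 g
EDTA disodium salt: 0.0145 g × (3410 mL / 100 mL) = 0.49445 g = 494.450 mg
mannitol: 3.2 g × (3410 mL / 100 mL) = 109.120 g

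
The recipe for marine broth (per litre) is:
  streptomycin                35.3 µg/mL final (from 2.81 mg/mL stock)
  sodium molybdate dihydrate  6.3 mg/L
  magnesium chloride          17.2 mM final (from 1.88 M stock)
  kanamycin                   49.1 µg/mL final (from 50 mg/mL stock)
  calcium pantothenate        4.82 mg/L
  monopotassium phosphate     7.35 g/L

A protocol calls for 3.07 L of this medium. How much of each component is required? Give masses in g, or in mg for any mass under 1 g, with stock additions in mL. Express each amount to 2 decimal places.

Scale factor relative to 1 L: 3.07.
streptomycin: C1V1 = C2V2 → 35.3 µg/mL × 3070 mL ÷ 2810 µg/mL = 38.57 mL
sodium molybdate dihydrate: 6.3 mg/L × 3.07 L = 19.34 mg
magnesium chloride: dilute stock: 17.2 mM × 3070 mL ÷ 1880 mM = 28.09 mL
kanamycin: C1V1 = C2V2 → 49.1 µg/mL × 3070 mL ÷ 50000 µg/mL = 3.01 mL
calcium pantothenate: 4.82 mg/L × 3.07 L = 14.80 mg
monopotassium phosphate: 7.35 g/L × 3.07 L = 22.56 g

streptomycin 38.57 mL; sodium molybdate dihydrate 19.34 mg; magnesium chloride 28.09 mL; kanamycin 3.01 mL; calcium pantothenate 14.80 mg; monopotassium phosphate 22.56 g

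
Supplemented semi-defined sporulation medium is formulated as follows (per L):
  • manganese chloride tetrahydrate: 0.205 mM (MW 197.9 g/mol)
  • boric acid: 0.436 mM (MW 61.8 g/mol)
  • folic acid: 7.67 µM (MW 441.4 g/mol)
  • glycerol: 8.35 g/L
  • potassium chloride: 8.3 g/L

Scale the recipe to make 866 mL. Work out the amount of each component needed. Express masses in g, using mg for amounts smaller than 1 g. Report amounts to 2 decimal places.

manganese chloride tetrahydrate 35.13 mg; boric acid 23.33 mg; folic acid 2.93 mg; glycerol 7.23 g; potassium chloride 7.19 g

Scale factor relative to 1 L: 0.866.
manganese chloride tetrahydrate: 0.205 mmol/L × 197.9 mg/mmol × 0.866 L = 35.13 mg
boric acid: 0.436 mmol/L × 61.8 mg/mmol × 0.866 L = 23.33 mg
folic acid: 7.67 µmol/L × 441.4 g/mol × 0.866 L ÷ 1000 = 2.93 mg
glycerol: 8.35 g/L × 0.866 L = 7.23 g
potassium chloride: 8.3 g/L × 0.866 L = 7.19 g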